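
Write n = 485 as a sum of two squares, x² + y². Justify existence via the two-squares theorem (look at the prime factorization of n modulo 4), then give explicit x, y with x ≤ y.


Step 1: Factor n = 485 = 5 · 97.
Step 2: Check the mod-4 condition on each prime factor: 5 ≡ 1 (mod 4), exponent 1; 97 ≡ 1 (mod 4), exponent 1.
All primes ≡ 3 (mod 4) appear to even exponent (or don't appear), so by the two-squares theorem n IS expressible as a sum of two squares.
Step 3: Build a representation. Here n = 5 · 97 is a product of primes ≡ 1 (mod 4). Each prime p ≡ 1 (mod 4) is itself a sum of two squares; find a² by testing p − a² for a perfect square:
  5: 5 − 1² = 4 = 2² ⇒ 5 = 1² + 2².
  97: 97 − 1² = 96, 97 − 2² = 93, 97 − 3² = 88, 97 − 4² = 81 = 9² ⇒ 97 = 4² + 9².
  Combine using the Brahmagupta–Fibonacci identity (a² + b²)(c² + d²) = (ac − bd)² + (ad + bc)² = (ac + bd)² + (ad − bc)²:
  5 · 97 = 485: from (1² + 2²)(4² + 9²), take (1·4 − 2·9, 1·9 + 2·4) = (4 − 18, 9 + 8) = (-14, 17); dropping signs (only squares matter) gives (14, 17); check 14² + 17² = 196 + 289 = 485 ✓.
Step 4: Order so x ≤ y and verify: 14² + 17² = 196 + 289 = 485 = n. ✓

n = 485 = 14² + 17² (one valid representation with x ≤ y).


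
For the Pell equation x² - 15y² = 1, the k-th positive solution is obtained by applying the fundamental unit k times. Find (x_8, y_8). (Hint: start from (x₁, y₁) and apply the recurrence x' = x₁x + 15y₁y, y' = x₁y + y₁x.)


Step 1: Find the fundamental solution (x₁, y₁) of x² - 15y² = 1.
  Expand √15 as a continued fraction. a₀ = ⌊√15⌋ = 3; iterate m_{k+1} = d_k·a_k − m_k, d_{k+1} = (15 − m_{k+1}²)/d_k, a_{k+1} = ⌊(a₀ + m_{k+1})/d_{k+1}⌋ (starting m₀ = 0, d₀ = 1), with convergents p_k = a_k·p_{k-1} + p_{k-2}, q_k = a_k·q_{k-1} + q_{k-2} (p₋₁ = 1, q₋₁ = 0):
  k = 0: a₀ = 3; p₀/q₀ = 3/1; p₀² − 15·q₀² = 9 − 15 = -6.
  k = 1: m = 3, d = 6, a = ⌊(3 + 3)/6⌋ = 1; p/q = (1·3 + 1)/(1·1 + 0) = 4/1; p² − 15·q² = 16 − 15 = 1.
  The first convergent with p² − 15·q² = 1 gives the fundamental solution (x₁, y₁) = (4, 1).
Step 2: Apply the recurrence (x_{n+1}, y_{n+1}) = (x₁x_n + 15y₁y_n, x₁y_n + y₁x_n) repeatedly.
  From (x_1, y_1) = (4, 1): x_2 = 4·4 + 15·1·1 = 31; y_2 = 4·1 + 1·4 = 8.
  From (x_2, y_2) = (31, 8): x_3 = 4·31 + 15·1·8 = 244; y_3 = 4·8 + 1·31 = 63.
  From (x_3, y_3) = (244, 63): x_4 = 4·244 + 15·1·63 = 1921; y_4 = 4·63 + 1·244 = 496.
  From (x_4, y_4) = (1921, 496): x_5 = 4·1921 + 15·1·496 = 15124; y_5 = 4·496 + 1·1921 = 3905.
  From (x_5, y_5) = (15124, 3905): x_6 = 4·15124 + 15·1·3905 = 119071; y_6 = 4·3905 + 1·15124 = 30744.
  From (x_6, y_6) = (119071, 30744): x_7 = 4·119071 + 15·1·30744 = 937444; y_7 = 4·30744 + 1·119071 = 242047.
  From (x_7, y_7) = (937444, 242047): x_8 = 4·937444 + 15·1·242047 = 7380481; y_8 = 4·242047 + 1·937444 = 1905632.
Step 3: Verify x_8² - 15·y_8² = 54471499791361 - 54471499791360 = 1 (should be 1). ✓

(x_1, y_1) = (4, 1); (x_8, y_8) = (7380481, 1905632).


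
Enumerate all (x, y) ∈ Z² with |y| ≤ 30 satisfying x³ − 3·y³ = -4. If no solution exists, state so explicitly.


The equation is x³ - 3y³ = -4. For fixed y, x³ = 3·y³ − 4, so a solution requires the RHS to be a perfect cube.
Strategy: iterate y from -30 to 30, compute RHS = 3·y³ − 4, and check whether it is a (positive or negative) perfect cube.
Check small values of y:
  y = 0: RHS = -4 is not a perfect cube.
  y = 1: RHS = -1 = (-1)³ ⇒ x = -1 works.
  y = -1: RHS = -7 is not a perfect cube.
  y = 2: RHS = 20 is not a perfect cube.
  y = -2: RHS = -28 is not a perfect cube.
  y = 3: RHS = 77 is not a perfect cube.
  y = -3: RHS = -85 is not a perfect cube.
Continuing the search up to |y| = 30 finds no further solutions beyond those listed.
Collected solutions: (-1, 1).

Solutions (with |y| ≤ 30): (-1, 1).


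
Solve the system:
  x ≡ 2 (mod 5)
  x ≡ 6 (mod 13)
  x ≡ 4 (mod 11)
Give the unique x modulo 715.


Moduli 5, 13, 11 are pairwise coprime; by CRT there is a unique solution modulo M = 5 · 13 · 11 = 715.
Solve pairwise, accumulating the modulus:
  Start with x ≡ 2 (mod 5).
  Combine with x ≡ 6 (mod 13): since gcd(5, 13) = 1, we get a unique residue mod 65.
    Write x = 2 + 5·t and substitute into x ≡ 6 (mod 13): 5·t ≡ 6 − 2 = 4 (mod 13).
    The inverse of 5 mod 13 is 8 (since 5·8 = 40 = 3·13 + 1), so t ≡ 8·4 = 32 ≡ 6 (mod 13).
    Then x = 2 + 5·6 = 32, valid modulo lcm(5, 13) = 65: x ≡ 32 (mod 65).
  Combine with x ≡ 4 (mod 11): since gcd(65, 11) = 1, we get a unique residue mod 715.
    Write x = 32 + 65·t and substitute into x ≡ 4 (mod 11): 65·t ≡ 4 − 32 = -28 (mod 11).
    Reduce coefficients mod 11: 10·t ≡ 5 (mod 11).
    The inverse of 10 mod 11 is 10 (since 10·10 = 100 = 9·11 + 1), so t ≡ 10·5 = 50 ≡ 6 (mod 11).
    Then x = 32 + 65·6 = 422, valid modulo lcm(65, 11) = 715: x ≡ 422 (mod 715).
Verify: 422 mod 5 = 2 ✓, 422 mod 13 = 6 ✓, 422 mod 11 = 4 ✓.

x ≡ 422 (mod 715).


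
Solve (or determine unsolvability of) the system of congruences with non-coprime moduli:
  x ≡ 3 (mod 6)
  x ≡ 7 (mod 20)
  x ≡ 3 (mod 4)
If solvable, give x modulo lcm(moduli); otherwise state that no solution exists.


Moduli 6, 20, 4 are not pairwise coprime, so CRT works modulo lcm(m_i) when all pairwise compatibility conditions hold.
Pairwise compatibility: gcd(m_i, m_j) must divide a_i - a_j for every pair.
Merge one congruence at a time:
  Start: x ≡ 3 (mod 6).
  Combine with x ≡ 7 (mod 20): gcd(6, 20) = 2; 7 - 3 = 4, which IS divisible by 2, so compatible.
    Write x = 3 + 6·t and substitute into x ≡ 7 (mod 20): 6·t ≡ 7 − 3 = 4 (mod 20).
    Divide the congruence (and modulus) by g = 2: 3·t ≡ 2 (mod 10).
    The inverse of 3 mod 10 is 7 (since 3·7 = 21 = 2·10 + 1), so t ≡ 7·2 = 14 ≡ 4 (mod 10).
    Then x = 3 + 6·4 = 27, valid modulo lcm(6, 20) = 60: x ≡ 27 (mod 60).
  Combine with x ≡ 3 (mod 4): gcd(60, 4) = 4; 3 - 27 = -24, which IS divisible by 4, so compatible.
    Write x = 27 + 60·t and substitute into x ≡ 3 (mod 4): 60·t ≡ 3 − 27 = -24 (mod 4).
    Divide the congruence (and modulus) by g = 4: 15·t ≡ -6 (mod 1).
    Modulo 1 every t works; take t = 0.
    Then x = 27 + 60·0 = 27, valid modulo lcm(60, 4) = 60: x ≡ 27 (mod 60).
Verify: 27 mod 6 = 3, 27 mod 20 = 7, 27 mod 4 = 3.

x ≡ 27 (mod 60).


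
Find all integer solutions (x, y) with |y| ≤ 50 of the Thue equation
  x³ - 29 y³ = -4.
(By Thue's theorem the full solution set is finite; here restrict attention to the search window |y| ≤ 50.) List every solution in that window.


The equation is x³ - 29y³ = -4. For fixed y, x³ = 29·y³ − 4, so a solution requires the RHS to be a perfect cube.
Strategy: iterate y from -50 to 50, compute RHS = 29·y³ − 4, and check whether it is a (positive or negative) perfect cube.
Check small values of y:
  y = 0: RHS = -4 is not a perfect cube.
  y = 1: RHS = 25 is not a perfect cube.
  y = -1: RHS = -33 is not a perfect cube.
  y = 2: RHS = 228 is not a perfect cube.
  y = -2: RHS = -236 is not a perfect cube.
  y = 3: RHS = 779 is not a perfect cube.
  y = -3: RHS = -787 is not a perfect cube.
Continuing the search up to |y| = 50 finds no solutions either.
No (x, y) in the scanned range satisfies the equation.

No integer solutions with |y| ≤ 50.


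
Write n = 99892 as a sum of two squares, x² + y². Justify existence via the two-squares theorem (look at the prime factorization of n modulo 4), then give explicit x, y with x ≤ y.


Step 1: Factor n = 99892 = 2^2 · 13 · 17 · 113.
Step 2: Check the mod-4 condition on each prime factor: 2 = 2 (special); 13 ≡ 1 (mod 4), exponent 1; 17 ≡ 1 (mod 4), exponent 1; 113 ≡ 1 (mod 4), exponent 1.
All primes ≡ 3 (mod 4) appear to even exponent (or don't appear), so by the two-squares theorem n IS expressible as a sum of two squares.
Step 3: Build a representation. Group n = k² · m with k = 2 and m = 13 · 17 · 113 = 24973 (a product of primes ≡ 1 (mod 4)); a representation of m scales to one of n via (k·x)² + (k·y)² = k²(x² + y²). Each prime p ≡ 1 (mod 4) is itself a sum of two squares; find a² by testing p − a² for a perfect square:
  13: 13 − 1² = 12, 13 − 2² = 9 = 3² ⇒ 13 = 2² + 3².
  17: 17 − 1² = 16 = 4² ⇒ 17 = 1² + 4².
  113: 113 − 1² = 112, 113 − 2² = 109, 113 − 3² = 104, 113 − 4² = 97, 113 − 5² = 88, 113 − 6² = 77, 113 − 7² = 64 = 8² ⇒ 113 = 7² + 8².
  Combine using the Brahmagupta–Fibonacci identity (a² + b²)(c² + d²) = (ac − bd)² + (ad + bc)² = (ac + bd)² + (ad − bc)²:
  13 · 17 = 221: from (2² + 3²)(1² + 4²), take (2·1 − 3·4, 2·4 + 3·1) = (2 − 12, 8 + 3) = (-10, 11); dropping signs (only squares matter) gives (10, 11); check 10² + 11² = 100 + 121 = 221 ✓.
  221 · 113 = 24973: from (10² + 11²)(7² + 8²), take (10·7 − 11·8, 10·8 + 11·7) = (70 − 88, 80 + 77) = (-18, 157); dropping signs (only squares matter) gives (18, 157); check 18² + 157² = 324 + 24649 = 24973 ✓.
  Scale by k = 2: (2·18, 2·157) = (36, 314).
Step 4: Order so x ≤ y and verify: 36² + 314² = 1296 + 98596 = 99892 = n. ✓

n = 99892 = 36² + 314² (one valid representation with x ≤ y).


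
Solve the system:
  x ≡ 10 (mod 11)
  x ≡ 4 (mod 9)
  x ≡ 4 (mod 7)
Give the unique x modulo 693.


Moduli 11, 9, 7 are pairwise coprime; by CRT there is a unique solution modulo M = 11 · 9 · 7 = 693.
Solve pairwise, accumulating the modulus:
  Start with x ≡ 10 (mod 11).
  Combine with x ≡ 4 (mod 9): since gcd(11, 9) = 1, we get a unique residue mod 99.
    Write x = 10 + 11·t and substitute into x ≡ 4 (mod 9): 11·t ≡ 4 − 10 = -6 (mod 9).
    Reduce coefficients mod 9: 2·t ≡ 3 (mod 9).
    The inverse of 2 mod 9 is 5 (since 2·5 = 10 = 1·9 + 1), so t ≡ 5·3 = 15 ≡ 6 (mod 9).
    Then x = 10 + 11·6 = 76, valid modulo lcm(11, 9) = 99: x ≡ 76 (mod 99).
  Combine with x ≡ 4 (mod 7): since gcd(99, 7) = 1, we get a unique residue mod 693.
    Write x = 76 + 99·t and substitute into x ≡ 4 (mod 7): 99·t ≡ 4 − 76 = -72 (mod 7).
    Reduce coefficients mod 7: 1·t ≡ 5 (mod 7).
    So t ≡ 5 (mod 7).
    Then x = 76 + 99·5 = 571, valid modulo lcm(99, 7) = 693: x ≡ 571 (mod 693).
Verify: 571 mod 11 = 10 ✓, 571 mod 9 = 4 ✓, 571 mod 7 = 4 ✓.

x ≡ 571 (mod 693).


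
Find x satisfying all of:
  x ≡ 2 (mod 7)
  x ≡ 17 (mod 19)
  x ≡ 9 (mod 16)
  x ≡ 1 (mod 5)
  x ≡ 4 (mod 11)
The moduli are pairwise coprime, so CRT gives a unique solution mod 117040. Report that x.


Product of moduli M = 7 · 19 · 16 · 5 · 11 = 117040.
Merge one congruence at a time:
  Start: x ≡ 2 (mod 7).
  Combine with x ≡ 17 (mod 19); new modulus lcm = 133.
    Write x = 2 + 7·t and substitute into x ≡ 17 (mod 19): 7·t ≡ 17 − 2 = 15 (mod 19).
    The inverse of 7 mod 19 is 11 (since 7·11 = 77 = 4·19 + 1), so t ≡ 11·15 = 165 ≡ 13 (mod 19).
    Then x = 2 + 7·13 = 93, valid modulo lcm(7, 19) = 133: x ≡ 93 (mod 133).
  Combine with x ≡ 9 (mod 16); new modulus lcm = 2128.
    Write x = 93 + 133·t and substitute into x ≡ 9 (mod 16): 133·t ≡ 9 − 93 = -84 (mod 16).
    Reduce coefficients mod 16: 5·t ≡ 12 (mod 16).
    The inverse of 5 mod 16 is 13 (since 5·13 = 65 = 4·16 + 1), so t ≡ 13·12 = 156 ≡ 12 (mod 16).
    Then x = 93 + 133·12 = 1689, valid modulo lcm(133, 16) = 2128: x ≡ 1689 (mod 2128).
  Combine with x ≡ 1 (mod 5); new modulus lcm = 10640.
    Write x = 1689 + 2128·t and substitute into x ≡ 1 (mod 5): 2128·t ≡ 1 − 1689 = -1688 (mod 5).
    Reduce coefficients mod 5: 3·t ≡ 2 (mod 5).
    The inverse of 3 mod 5 is 2 (since 3·2 = 6 = 1·5 + 1), so t ≡ 2·2 = 4 ≡ 4 (mod 5).
    Then x = 1689 + 2128·4 = 10201, valid modulo lcm(2128, 5) = 10640: x ≡ 10201 (mod 10640).
  Combine with x ≡ 4 (mod 11); new modulus lcm = 117040.
    Write x = 10201 + 10640·t and substitute into x ≡ 4 (mod 11): 10640·t ≡ 4 − 10201 = -10197 (mod 11).
    Reduce coefficients mod 11: 3·t ≡ 0 (mod 11).
    The inverse of 3 mod 11 is 4 (since 3·4 = 12 = 1·11 + 1), so t ≡ 4·0 = 0 ≡ 0 (mod 11).
    Then x = 10201 + 10640·0 = 10201, valid modulo lcm(10640, 11) = 117040: x ≡ 10201 (mod 117040).
Verify against each original: 10201 mod 7 = 2, 10201 mod 19 = 17, 10201 mod 16 = 9, 10201 mod 5 = 1, 10201 mod 11 = 4.

x ≡ 10201 (mod 117040).


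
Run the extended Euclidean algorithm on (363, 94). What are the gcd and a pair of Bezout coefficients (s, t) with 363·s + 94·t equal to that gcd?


Euclidean algorithm on (363, 94) — divide until remainder is 0:
  363 = 3 · 94 + 81
  94 = 1 · 81 + 13
  81 = 6 · 13 + 3
  13 = 4 · 3 + 1
  3 = 3 · 1 + 0
gcd(363, 94) = 1.
Track Bezout coefficients alongside the remainders: start with r₀ = 363 = a·1 + b·0 (s = 1, t = 0) and r₁ = 94 = a·0 + b·1 (s = 0, t = 1); each new remainder r_{k+1} = r_{k-1} − q_k·r_k inherits s_{k+1} = s_{k-1} − q_k·s_k, t_{k+1} = t_{k-1} − q_k·t_k, so r_k = a·s_k + b·t_k at every step:
  q = 3: r = 81, s = 1 − 3·0 = 1, t = 0 − 3·1 = -3  (check: 363·1 + 94·(-3) = 81)
  q = 1: r = 13, s = 0 − 1·1 = -1, t = 1 − 1·(-3) = 4  (check: 363·(-1) + 94·4 = 13)
  q = 6: r = 3, s = 1 − 6·(-1) = 7, t = -3 − 6·4 = -27  (check: 363·7 + 94·(-27) = 3)
  q = 4: r = 1, s = -1 − 4·7 = -29, t = 4 − 4·(-27) = 112  (check: 363·(-29) + 94·112 = 1)
The row with r = 1 (the gcd) gives the Bezout coefficients s = -29, t = 112.
Result: 363 · (-29) + 94 · (112) = 1.

gcd(363, 94) = 1; s = -29, t = 112 (check: 363·(-29) + 94·112 = 1).


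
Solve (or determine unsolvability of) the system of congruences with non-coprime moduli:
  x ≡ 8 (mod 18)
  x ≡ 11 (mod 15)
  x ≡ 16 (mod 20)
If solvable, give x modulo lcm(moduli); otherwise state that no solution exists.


Moduli 18, 15, 20 are not pairwise coprime, so CRT works modulo lcm(m_i) when all pairwise compatibility conditions hold.
Pairwise compatibility: gcd(m_i, m_j) must divide a_i - a_j for every pair.
Merge one congruence at a time:
  Start: x ≡ 8 (mod 18).
  Combine with x ≡ 11 (mod 15): gcd(18, 15) = 3; 11 - 8 = 3, which IS divisible by 3, so compatible.
    Write x = 8 + 18·t and substitute into x ≡ 11 (mod 15): 18·t ≡ 11 − 8 = 3 (mod 15).
    Divide the congruence (and modulus) by g = 3: 6·t ≡ 1 (mod 5).
    Reduce coefficients mod 5: 1·t ≡ 1 (mod 5).
    So t ≡ 1 (mod 5).
    Then x = 8 + 18·1 = 26, valid modulo lcm(18, 15) = 90: x ≡ 26 (mod 90).
  Combine with x ≡ 16 (mod 20): gcd(90, 20) = 10; 16 - 26 = -10, which IS divisible by 10, so compatible.
    Write x = 26 + 90·t and substitute into x ≡ 16 (mod 20): 90·t ≡ 16 − 26 = -10 (mod 20).
    Divide the congruence (and modulus) by g = 10: 9·t ≡ -1 (mod 2).
    Reduce coefficients mod 2: 1·t ≡ 1 (mod 2).
    So t ≡ 1 (mod 2).
    Then x = 26 + 90·1 = 116, valid modulo lcm(90, 20) = 180: x ≡ 116 (mod 180).
Verify: 116 mod 18 = 8, 116 mod 15 = 11, 116 mod 20 = 16.

x ≡ 116 (mod 180).


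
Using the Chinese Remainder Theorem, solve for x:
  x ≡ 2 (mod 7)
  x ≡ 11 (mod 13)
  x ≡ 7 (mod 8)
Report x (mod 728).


Moduli 7, 13, 8 are pairwise coprime; by CRT there is a unique solution modulo M = 7 · 13 · 8 = 728.
Solve pairwise, accumulating the modulus:
  Start with x ≡ 2 (mod 7).
  Combine with x ≡ 11 (mod 13): since gcd(7, 13) = 1, we get a unique residue mod 91.
    Write x = 2 + 7·t and substitute into x ≡ 11 (mod 13): 7·t ≡ 11 − 2 = 9 (mod 13).
    The inverse of 7 mod 13 is 2 (since 7·2 = 14 = 1·13 + 1), so t ≡ 2·9 = 18 ≡ 5 (mod 13).
    Then x = 2 + 7·5 = 37, valid modulo lcm(7, 13) = 91: x ≡ 37 (mod 91).
  Combine with x ≡ 7 (mod 8): since gcd(91, 8) = 1, we get a unique residue mod 728.
    Write x = 37 + 91·t and substitute into x ≡ 7 (mod 8): 91·t ≡ 7 − 37 = -30 (mod 8).
    Reduce coefficients mod 8: 3·t ≡ 2 (mod 8).
    The inverse of 3 mod 8 is 3 (since 3·3 = 9 = 1·8 + 1), so t ≡ 3·2 = 6 ≡ 6 (mod 8).
    Then x = 37 + 91·6 = 583, valid modulo lcm(91, 8) = 728: x ≡ 583 (mod 728).
Verify: 583 mod 7 = 2 ✓, 583 mod 13 = 11 ✓, 583 mod 8 = 7 ✓.

x ≡ 583 (mod 728).


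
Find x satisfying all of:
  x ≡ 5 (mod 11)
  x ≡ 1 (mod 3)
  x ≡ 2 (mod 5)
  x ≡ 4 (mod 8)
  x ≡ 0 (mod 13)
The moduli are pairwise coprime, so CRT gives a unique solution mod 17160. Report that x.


Product of moduli M = 11 · 3 · 5 · 8 · 13 = 17160.
Merge one congruence at a time:
  Start: x ≡ 5 (mod 11).
  Combine with x ≡ 1 (mod 3); new modulus lcm = 33.
    Write x = 5 + 11·t and substitute into x ≡ 1 (mod 3): 11·t ≡ 1 − 5 = -4 (mod 3).
    Reduce coefficients mod 3: 2·t ≡ 2 (mod 3).
    The inverse of 2 mod 3 is 2 (since 2·2 = 4 = 1·3 + 1), so t ≡ 2·2 = 4 ≡ 1 (mod 3).
    Then x = 5 + 11·1 = 16, valid modulo lcm(11, 3) = 33: x ≡ 16 (mod 33).
  Combine with x ≡ 2 (mod 5); new modulus lcm = 165.
    Write x = 16 + 33·t and substitute into x ≡ 2 (mod 5): 33·t ≡ 2 − 16 = -14 (mod 5).
    Reduce coefficients mod 5: 3·t ≡ 1 (mod 5).
    The inverse of 3 mod 5 is 2 (since 3·2 = 6 = 1·5 + 1), so t ≡ 2·1 = 2 ≡ 2 (mod 5).
    Then x = 16 + 33·2 = 82, valid modulo lcm(33, 5) = 165: x ≡ 82 (mod 165).
  Combine with x ≡ 4 (mod 8); new modulus lcm = 1320.
    Write x = 82 + 165·t and substitute into x ≡ 4 (mod 8): 165·t ≡ 4 − 82 = -78 (mod 8).
    Reduce coefficients mod 8: 5·t ≡ 2 (mod 8).
    The inverse of 5 mod 8 is 5 (since 5·5 = 25 = 3·8 + 1), so t ≡ 5·2 = 10 ≡ 2 (mod 8).
    Then x = 82 + 165·2 = 412, valid modulo lcm(165, 8) = 1320: x ≡ 412 (mod 1320).
  Combine with x ≡ 0 (mod 13); new modulus lcm = 17160.
    Write x = 412 + 1320·t and substitute into x ≡ 0 (mod 13): 1320·t ≡ 0 − 412 = -412 (mod 13).
    Reduce coefficients mod 13: 7·t ≡ 4 (mod 13).
    The inverse of 7 mod 13 is 2 (since 7·2 = 14 = 1·13 + 1), so t ≡ 2·4 = 8 ≡ 8 (mod 13).
    Then x = 412 + 1320·8 = 10972, valid modulo lcm(1320, 13) = 17160: x ≡ 10972 (mod 17160).
Verify against each original: 10972 mod 11 = 5, 10972 mod 3 = 1, 10972 mod 5 = 2, 10972 mod 8 = 4, 10972 mod 13 = 0.

x ≡ 10972 (mod 17160).


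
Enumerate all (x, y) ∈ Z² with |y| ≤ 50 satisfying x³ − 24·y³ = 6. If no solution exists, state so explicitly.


The equation is x³ - 24y³ = 6. For fixed y, x³ = 24·y³ + 6, so a solution requires the RHS to be a perfect cube.
Strategy: iterate y from -50 to 50, compute RHS = 24·y³ + 6, and check whether it is a (positive or negative) perfect cube.
Check small values of y:
  y = 0: RHS = 6 is not a perfect cube.
  y = 1: RHS = 30 is not a perfect cube.
  y = -1: RHS = -18 is not a perfect cube.
  y = 2: RHS = 198 is not a perfect cube.
  y = -2: RHS = -186 is not a perfect cube.
  y = 3: RHS = 654 is not a perfect cube.
  y = -3: RHS = -642 is not a perfect cube.
Continuing the search up to |y| = 50 finds no solutions either.
No (x, y) in the scanned range satisfies the equation.

No integer solutions with |y| ≤ 50.


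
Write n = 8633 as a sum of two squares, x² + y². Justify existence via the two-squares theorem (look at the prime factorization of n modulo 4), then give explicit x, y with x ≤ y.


Step 1: Factor n = 8633 = 89 · 97.
Step 2: Check the mod-4 condition on each prime factor: 89 ≡ 1 (mod 4), exponent 1; 97 ≡ 1 (mod 4), exponent 1.
All primes ≡ 3 (mod 4) appear to even exponent (or don't appear), so by the two-squares theorem n IS expressible as a sum of two squares.
Step 3: Build a representation. Here n = 89 · 97 is a product of primes ≡ 1 (mod 4). Each prime p ≡ 1 (mod 4) is itself a sum of two squares; find a² by testing p − a² for a perfect square:
  89: 89 − 1² = 88, 89 − 2² = 85, 89 − 3² = 80, 89 − 4² = 73, 89 − 5² = 64 = 8² ⇒ 89 = 5² + 8².
  97: 97 − 1² = 96, 97 − 2² = 93, 97 − 3² = 88, 97 − 4² = 81 = 9² ⇒ 97 = 4² + 9².
  Combine using the Brahmagupta–Fibonacci identity (a² + b²)(c² + d²) = (ac − bd)² + (ad + bc)² = (ac + bd)² + (ad − bc)²:
  89 · 97 = 8633: from (5² + 8²)(4² + 9²), take (5·4 − 8·9, 5·9 + 8·4) = (20 − 72, 45 + 32) = (-52, 77); dropping signs (only squares matter) gives (52, 77); check 52² + 77² = 2704 + 5929 = 8633 ✓.
Step 4: Order so x ≤ y and verify: 52² + 77² = 2704 + 5929 = 8633 = n. ✓

n = 8633 = 52² + 77² (one valid representation with x ≤ y).


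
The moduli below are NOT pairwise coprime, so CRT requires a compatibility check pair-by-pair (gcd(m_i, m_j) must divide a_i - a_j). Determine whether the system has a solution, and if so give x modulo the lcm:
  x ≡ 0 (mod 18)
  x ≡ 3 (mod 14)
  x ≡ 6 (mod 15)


Moduli 18, 14, 15 are not pairwise coprime, so CRT works modulo lcm(m_i) when all pairwise compatibility conditions hold.
Pairwise compatibility: gcd(m_i, m_j) must divide a_i - a_j for every pair.
Merge one congruence at a time:
  Start: x ≡ 0 (mod 18).
  Combine with x ≡ 3 (mod 14): gcd(18, 14) = 2, and 3 - 0 = 3 is NOT divisible by 2.
    ⇒ system is inconsistent (no integer solution).

No solution (the system is inconsistent).


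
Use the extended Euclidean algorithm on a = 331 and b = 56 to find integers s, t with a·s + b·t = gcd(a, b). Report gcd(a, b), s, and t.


Euclidean algorithm on (331, 56) — divide until remainder is 0:
  331 = 5 · 56 + 51
  56 = 1 · 51 + 5
  51 = 10 · 5 + 1
  5 = 5 · 1 + 0
gcd(331, 56) = 1.
Track Bezout coefficients alongside the remainders: start with r₀ = 331 = a·1 + b·0 (s = 1, t = 0) and r₁ = 56 = a·0 + b·1 (s = 0, t = 1); each new remainder r_{k+1} = r_{k-1} − q_k·r_k inherits s_{k+1} = s_{k-1} − q_k·s_k, t_{k+1} = t_{k-1} − q_k·t_k, so r_k = a·s_k + b·t_k at every step:
  q = 5: r = 51, s = 1 − 5·0 = 1, t = 0 − 5·1 = -5  (check: 331·1 + 56·(-5) = 51)
  q = 1: r = 5, s = 0 − 1·1 = -1, t = 1 − 1·(-5) = 6  (check: 331·(-1) + 56·6 = 5)
  q = 10: r = 1, s = 1 − 10·(-1) = 11, t = -5 − 10·6 = -65  (check: 331·11 + 56·(-65) = 1)
The row with r = 1 (the gcd) gives the Bezout coefficients s = 11, t = -65.
Result: 331 · (11) + 56 · (-65) = 1.

gcd(331, 56) = 1; s = 11, t = -65 (check: 331·11 + 56·(-65) = 1).


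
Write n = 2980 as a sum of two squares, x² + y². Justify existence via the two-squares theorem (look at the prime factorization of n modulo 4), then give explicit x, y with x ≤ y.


Step 1: Factor n = 2980 = 2^2 · 5 · 149.
Step 2: Check the mod-4 condition on each prime factor: 2 = 2 (special); 5 ≡ 1 (mod 4), exponent 1; 149 ≡ 1 (mod 4), exponent 1.
All primes ≡ 3 (mod 4) appear to even exponent (or don't appear), so by the two-squares theorem n IS expressible as a sum of two squares.
Step 3: Build a representation. Group n = k² · m with k = 2 and m = 5 · 149 = 745 (a product of primes ≡ 1 (mod 4)); a representation of m scales to one of n via (k·x)² + (k·y)² = k²(x² + y²). Each prime p ≡ 1 (mod 4) is itself a sum of two squares; find a² by testing p − a² for a perfect square:
  5: 5 − 1² = 4 = 2² ⇒ 5 = 1² + 2².
  149: 149 − 1² = 148, 149 − 2² = 145, 149 − 3² = 140, 149 − 4² = 133, 149 − 5² = 124, 149 − 6² = 113, 149 − 7² = 100 = 10² ⇒ 149 = 7² + 10².
  Combine using the Brahmagupta–Fibonacci identity (a² + b²)(c² + d²) = (ac − bd)² + (ad + bc)² = (ac + bd)² + (ad − bc)²:
  5 · 149 = 745: from (1² + 2²)(7² + 10²), take (1·7 − 2·10, 1·10 + 2·7) = (7 − 20, 10 + 14) = (-13, 24); dropping signs (only squares matter) gives (13, 24); check 13² + 24² = 169 + 576 = 745 ✓.
  Scale by k = 2: (2·13, 2·24) = (26, 48).
Step 4: Order so x ≤ y and verify: 26² + 48² = 676 + 2304 = 2980 = n. ✓

n = 2980 = 26² + 48² (one valid representation with x ≤ y).


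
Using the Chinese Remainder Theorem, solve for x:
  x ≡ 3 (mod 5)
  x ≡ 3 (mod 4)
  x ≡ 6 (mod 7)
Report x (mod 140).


Moduli 5, 4, 7 are pairwise coprime; by CRT there is a unique solution modulo M = 5 · 4 · 7 = 140.
Solve pairwise, accumulating the modulus:
  Start with x ≡ 3 (mod 5).
  Combine with x ≡ 3 (mod 4): since gcd(5, 4) = 1, we get a unique residue mod 20.
    Write x = 3 + 5·t and substitute into x ≡ 3 (mod 4): 5·t ≡ 3 − 3 = 0 (mod 4).
    Reduce coefficients mod 4: 1·t ≡ 0 (mod 4).
    So t ≡ 0 (mod 4).
    Then x = 3 + 5·0 = 3, valid modulo lcm(5, 4) = 20: x ≡ 3 (mod 20).
  Combine with x ≡ 6 (mod 7): since gcd(20, 7) = 1, we get a unique residue mod 140.
    Write x = 3 + 20·t and substitute into x ≡ 6 (mod 7): 20·t ≡ 6 − 3 = 3 (mod 7).
    Reduce coefficients mod 7: 6·t ≡ 3 (mod 7).
    The inverse of 6 mod 7 is 6 (since 6·6 = 36 = 5·7 + 1), so t ≡ 6·3 = 18 ≡ 4 (mod 7).
    Then x = 3 + 20·4 = 83, valid modulo lcm(20, 7) = 140: x ≡ 83 (mod 140).
Verify: 83 mod 5 = 3 ✓, 83 mod 4 = 3 ✓, 83 mod 7 = 6 ✓.

x ≡ 83 (mod 140).


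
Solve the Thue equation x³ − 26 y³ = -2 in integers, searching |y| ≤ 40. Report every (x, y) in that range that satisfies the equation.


The equation is x³ - 26y³ = -2. For fixed y, x³ = 26·y³ − 2, so a solution requires the RHS to be a perfect cube.
Strategy: iterate y from -40 to 40, compute RHS = 26·y³ − 2, and check whether it is a (positive or negative) perfect cube.
Check small values of y:
  y = 0: RHS = -2 is not a perfect cube.
  y = 1: RHS = 24 is not a perfect cube.
  y = -1: RHS = -28 is not a perfect cube.
  y = 2: RHS = 206 is not a perfect cube.
  y = -2: RHS = -210 is not a perfect cube.
  y = 3: RHS = 700 is not a perfect cube.
  y = -3: RHS = -704 is not a perfect cube.
Continuing the search up to |y| = 40 finds no solutions either.
No (x, y) in the scanned range satisfies the equation.

No integer solutions with |y| ≤ 40.


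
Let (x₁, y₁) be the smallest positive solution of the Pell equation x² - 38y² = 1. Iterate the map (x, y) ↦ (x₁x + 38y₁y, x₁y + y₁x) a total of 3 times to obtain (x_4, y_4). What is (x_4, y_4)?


Step 1: Find the fundamental solution (x₁, y₁) of x² - 38y² = 1.
  Expand √38 as a continued fraction. a₀ = ⌊√38⌋ = 6; iterate m_{k+1} = d_k·a_k − m_k, d_{k+1} = (38 − m_{k+1}²)/d_k, a_{k+1} = ⌊(a₀ + m_{k+1})/d_{k+1}⌋ (starting m₀ = 0, d₀ = 1), with convergents p_k = a_k·p_{k-1} + p_{k-2}, q_k = a_k·q_{k-1} + q_{k-2} (p₋₁ = 1, q₋₁ = 0):
  k = 0: a₀ = 6; p₀/q₀ = 6/1; p₀² − 38·q₀² = 36 − 38 = -2.
  k = 1: m = 6, d = 2, a = ⌊(6 + 6)/2⌋ = 6; p/q = (6·6 + 1)/(6·1 + 0) = 37/6; p² − 38·q² = 1369 − 1368 = 1.
  The first convergent with p² − 38·q² = 1 gives the fundamental solution (x₁, y₁) = (37, 6).
Step 2: Apply the recurrence (x_{n+1}, y_{n+1}) = (x₁x_n + 38y₁y_n, x₁y_n + y₁x_n) repeatedly.
  From (x_1, y_1) = (37, 6): x_2 = 37·37 + 38·6·6 = 2737; y_2 = 37·6 + 6·37 = 444.
  From (x_2, y_2) = (2737, 444): x_3 = 37·2737 + 38·6·444 = 202501; y_3 = 37·444 + 6·2737 = 32850.
  From (x_3, y_3) = (202501, 32850): x_4 = 37·202501 + 38·6·32850 = 14982337; y_4 = 37·32850 + 6·202501 = 2430456.
Step 3: Verify x_4² - 38·y_4² = 224470421981569 - 224470421981568 = 1 (should be 1). ✓

(x_1, y_1) = (37, 6); (x_4, y_4) = (14982337, 2430456).


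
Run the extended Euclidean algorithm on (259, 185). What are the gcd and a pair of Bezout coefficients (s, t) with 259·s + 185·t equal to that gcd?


Euclidean algorithm on (259, 185) — divide until remainder is 0:
  259 = 1 · 185 + 74
  185 = 2 · 74 + 37
  74 = 2 · 37 + 0
gcd(259, 185) = 37.
Track Bezout coefficients alongside the remainders: start with r₀ = 259 = a·1 + b·0 (s = 1, t = 0) and r₁ = 185 = a·0 + b·1 (s = 0, t = 1); each new remainder r_{k+1} = r_{k-1} − q_k·r_k inherits s_{k+1} = s_{k-1} − q_k·s_k, t_{k+1} = t_{k-1} − q_k·t_k, so r_k = a·s_k + b·t_k at every step:
  q = 1: r = 74, s = 1 − 1·0 = 1, t = 0 − 1·1 = -1  (check: 259·1 + 185·(-1) = 74)
  q = 2: r = 37, s = 0 − 2·1 = -2, t = 1 − 2·(-1) = 3  (check: 259·(-2) + 185·3 = 37)
The row with r = 37 (the gcd) gives the Bezout coefficients s = -2, t = 3.
Result: 259 · (-2) + 185 · (3) = 37.

gcd(259, 185) = 37; s = -2, t = 3 (check: 259·(-2) + 185·3 = 37).


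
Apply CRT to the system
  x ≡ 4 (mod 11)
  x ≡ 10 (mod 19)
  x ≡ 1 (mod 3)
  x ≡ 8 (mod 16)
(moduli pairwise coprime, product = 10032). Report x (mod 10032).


Product of moduli M = 11 · 19 · 3 · 16 = 10032.
Merge one congruence at a time:
  Start: x ≡ 4 (mod 11).
  Combine with x ≡ 10 (mod 19); new modulus lcm = 209.
    Write x = 4 + 11·t and substitute into x ≡ 10 (mod 19): 11·t ≡ 10 − 4 = 6 (mod 19).
    The inverse of 11 mod 19 is 7 (since 11·7 = 77 = 4·19 + 1), so t ≡ 7·6 = 42 ≡ 4 (mod 19).
    Then x = 4 + 11·4 = 48, valid modulo lcm(11, 19) = 209: x ≡ 48 (mod 209).
  Combine with x ≡ 1 (mod 3); new modulus lcm = 627.
    Write x = 48 + 209·t and substitute into x ≡ 1 (mod 3): 209·t ≡ 1 − 48 = -47 (mod 3).
    Reduce coefficients mod 3: 2·t ≡ 1 (mod 3).
    The inverse of 2 mod 3 is 2 (since 2·2 = 4 = 1·3 + 1), so t ≡ 2·1 = 2 ≡ 2 (mod 3).
    Then x = 48 + 209·2 = 466, valid modulo lcm(209, 3) = 627: x ≡ 466 (mod 627).
  Combine with x ≡ 8 (mod 16); new modulus lcm = 10032.
    Write x = 466 + 627·t and substitute into x ≡ 8 (mod 16): 627·t ≡ 8 − 466 = -458 (mod 16).
    Reduce coefficients mod 16: 3·t ≡ 6 (mod 16).
    The inverse of 3 mod 16 is 11 (since 3·11 = 33 = 2·16 + 1), so t ≡ 11·6 = 66 ≡ 2 (mod 16).
    Then x = 466 + 627·2 = 1720, valid modulo lcm(627, 16) = 10032: x ≡ 1720 (mod 10032).
Verify against each original: 1720 mod 11 = 4, 1720 mod 19 = 10, 1720 mod 3 = 1, 1720 mod 16 = 8.

x ≡ 1720 (mod 10032).


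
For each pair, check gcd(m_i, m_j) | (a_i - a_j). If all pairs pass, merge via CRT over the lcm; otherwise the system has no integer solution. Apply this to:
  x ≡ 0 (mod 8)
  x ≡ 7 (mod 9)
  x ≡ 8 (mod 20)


Moduli 8, 9, 20 are not pairwise coprime, so CRT works modulo lcm(m_i) when all pairwise compatibility conditions hold.
Pairwise compatibility: gcd(m_i, m_j) must divide a_i - a_j for every pair.
Merge one congruence at a time:
  Start: x ≡ 0 (mod 8).
  Combine with x ≡ 7 (mod 9): gcd(8, 9) = 1; 7 - 0 = 7, which IS divisible by 1, so compatible.
    Write x = 0 + 8·t and substitute into x ≡ 7 (mod 9): 8·t ≡ 7 − 0 = 7 (mod 9).
    The inverse of 8 mod 9 is 8 (since 8·8 = 64 = 7·9 + 1), so t ≡ 8·7 = 56 ≡ 2 (mod 9).
    Then x = 0 + 8·2 = 16, valid modulo lcm(8, 9) = 72: x ≡ 16 (mod 72).
  Combine with x ≡ 8 (mod 20): gcd(72, 20) = 4; 8 - 16 = -8, which IS divisible by 4, so compatible.
    Write x = 16 + 72·t and substitute into x ≡ 8 (mod 20): 72·t ≡ 8 − 16 = -8 (mod 20).
    Divide the congruence (and modulus) by g = 4: 18·t ≡ -2 (mod 5).
    Reduce coefficients mod 5: 3·t ≡ 3 (mod 5).
    The inverse of 3 mod 5 is 2 (since 3·2 = 6 = 1·5 + 1), so t ≡ 2·3 = 6 ≡ 1 (mod 5).
    Then x = 16 + 72·1 = 88, valid modulo lcm(72, 20) = 360: x ≡ 88 (mod 360).
Verify: 88 mod 8 = 0, 88 mod 9 = 7, 88 mod 20 = 8.

x ≡ 88 (mod 360).


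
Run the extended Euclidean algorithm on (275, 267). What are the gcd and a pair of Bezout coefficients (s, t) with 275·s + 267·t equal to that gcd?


Euclidean algorithm on (275, 267) — divide until remainder is 0:
  275 = 1 · 267 + 8
  267 = 33 · 8 + 3
  8 = 2 · 3 + 2
  3 = 1 · 2 + 1
  2 = 2 · 1 + 0
gcd(275, 267) = 1.
Track Bezout coefficients alongside the remainders: start with r₀ = 275 = a·1 + b·0 (s = 1, t = 0) and r₁ = 267 = a·0 + b·1 (s = 0, t = 1); each new remainder r_{k+1} = r_{k-1} − q_k·r_k inherits s_{k+1} = s_{k-1} − q_k·s_k, t_{k+1} = t_{k-1} − q_k·t_k, so r_k = a·s_k + b·t_k at every step:
  q = 1: r = 8, s = 1 − 1·0 = 1, t = 0 − 1·1 = -1  (check: 275·1 + 267·(-1) = 8)
  q = 33: r = 3, s = 0 − 33·1 = -33, t = 1 − 33·(-1) = 34  (check: 275·(-33) + 267·34 = 3)
  q = 2: r = 2, s = 1 − 2·(-33) = 67, t = -1 − 2·34 = -69  (check: 275·67 + 267·(-69) = 2)
  q = 1: r = 1, s = -33 − 1·67 = -100, t = 34 − 1·(-69) = 103  (check: 275·(-100) + 267·103 = 1)
The row with r = 1 (the gcd) gives the Bezout coefficients s = -100, t = 103.
Result: 275 · (-100) + 267 · (103) = 1.

gcd(275, 267) = 1; s = -100, t = 103 (check: 275·(-100) + 267·103 = 1).


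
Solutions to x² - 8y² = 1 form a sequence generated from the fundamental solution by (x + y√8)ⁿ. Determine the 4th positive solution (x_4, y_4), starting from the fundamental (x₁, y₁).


Step 1: Find the fundamental solution (x₁, y₁) of x² - 8y² = 1.
  Expand √8 as a continued fraction. a₀ = ⌊√8⌋ = 2; iterate m_{k+1} = d_k·a_k − m_k, d_{k+1} = (8 − m_{k+1}²)/d_k, a_{k+1} = ⌊(a₀ + m_{k+1})/d_{k+1}⌋ (starting m₀ = 0, d₀ = 1), with convergents p_k = a_k·p_{k-1} + p_{k-2}, q_k = a_k·q_{k-1} + q_{k-2} (p₋₁ = 1, q₋₁ = 0):
  k = 0: a₀ = 2; p₀/q₀ = 2/1; p₀² − 8·q₀² = 4 − 8 = -4.
  k = 1: m = 2, d = 4, a = ⌊(2 + 2)/4⌋ = 1; p/q = (1·2 + 1)/(1·1 + 0) = 3/1; p² − 8·q² = 9 − 8 = 1.
  The first convergent with p² − 8·q² = 1 gives the fundamental solution (x₁, y₁) = (3, 1).
Step 2: Apply the recurrence (x_{n+1}, y_{n+1}) = (x₁x_n + 8y₁y_n, x₁y_n + y₁x_n) repeatedly.
  From (x_1, y_1) = (3, 1): x_2 = 3·3 + 8·1·1 = 17; y_2 = 3·1 + 1·3 = 6.
  From (x_2, y_2) = (17, 6): x_3 = 3·17 + 8·1·6 = 99; y_3 = 3·6 + 1·17 = 35.
  From (x_3, y_3) = (99, 35): x_4 = 3·99 + 8·1·35 = 577; y_4 = 3·35 + 1·99 = 204.
Step 3: Verify x_4² - 8·y_4² = 332929 - 332928 = 1 (should be 1). ✓

(x_1, y_1) = (3, 1); (x_4, y_4) = (577, 204).


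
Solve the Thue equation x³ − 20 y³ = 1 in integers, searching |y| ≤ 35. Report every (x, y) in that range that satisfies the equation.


The equation is x³ - 20y³ = 1. For fixed y, x³ = 20·y³ + 1, so a solution requires the RHS to be a perfect cube.
Strategy: iterate y from -35 to 35, compute RHS = 20·y³ + 1, and check whether it is a (positive or negative) perfect cube.
Check small values of y:
  y = 0: RHS = 1 = (1)³ ⇒ x = 1 works.
  y = 1: RHS = 21 is not a perfect cube.
  y = -1: RHS = -19 is not a perfect cube.
  y = 2: RHS = 161 is not a perfect cube.
  y = -2: RHS = -159 is not a perfect cube.
  y = 3: RHS = 541 is not a perfect cube.
  y = -3: RHS = -539 is not a perfect cube.
Continuing, at y = -7: RHS = -6859 = (-19)³ ⇒ x = -19 works.
Searching the remaining y in |y| ≤ 35 finds no further solutions.
Collected solutions: (1, 0), (-19, -7).

Solutions (with |y| ≤ 35): (1, 0), (-19, -7).


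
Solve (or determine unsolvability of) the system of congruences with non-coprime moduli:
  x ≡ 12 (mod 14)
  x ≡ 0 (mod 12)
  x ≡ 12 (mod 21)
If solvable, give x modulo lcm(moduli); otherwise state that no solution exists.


Moduli 14, 12, 21 are not pairwise coprime, so CRT works modulo lcm(m_i) when all pairwise compatibility conditions hold.
Pairwise compatibility: gcd(m_i, m_j) must divide a_i - a_j for every pair.
Merge one congruence at a time:
  Start: x ≡ 12 (mod 14).
  Combine with x ≡ 0 (mod 12): gcd(14, 12) = 2; 0 - 12 = -12, which IS divisible by 2, so compatible.
    Write x = 12 + 14·t and substitute into x ≡ 0 (mod 12): 14·t ≡ 0 − 12 = -12 (mod 12).
    Divide the congruence (and modulus) by g = 2: 7·t ≡ -6 (mod 6).
    Reduce coefficients mod 6: 1·t ≡ 0 (mod 6).
    So t ≡ 0 (mod 6).
    Then x = 12 + 14·0 = 12, valid modulo lcm(14, 12) = 84: x ≡ 12 (mod 84).
  Combine with x ≡ 12 (mod 21): gcd(84, 21) = 21; 12 - 12 = 0, which IS divisible by 21, so compatible.
    Write x = 12 + 84·t and substitute into x ≡ 12 (mod 21): 84·t ≡ 12 − 12 = 0 (mod 21).
    Divide the congruence (and modulus) by g = 21: 4·t ≡ 0 (mod 1).
    Modulo 1 every t works; take t = 0.
    Then x = 12 + 84·0 = 12, valid modulo lcm(84, 21) = 84: x ≡ 12 (mod 84).
Verify: 12 mod 14 = 12, 12 mod 12 = 0, 12 mod 21 = 12.

x ≡ 12 (mod 84).


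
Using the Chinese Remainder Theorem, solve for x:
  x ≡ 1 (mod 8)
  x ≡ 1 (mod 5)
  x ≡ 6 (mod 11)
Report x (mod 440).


Moduli 8, 5, 11 are pairwise coprime; by CRT there is a unique solution modulo M = 8 · 5 · 11 = 440.
Solve pairwise, accumulating the modulus:
  Start with x ≡ 1 (mod 8).
  Combine with x ≡ 1 (mod 5): since gcd(8, 5) = 1, we get a unique residue mod 40.
    Write x = 1 + 8·t and substitute into x ≡ 1 (mod 5): 8·t ≡ 1 − 1 = 0 (mod 5).
    Reduce coefficients mod 5: 3·t ≡ 0 (mod 5).
    The inverse of 3 mod 5 is 2 (since 3·2 = 6 = 1·5 + 1), so t ≡ 2·0 = 0 ≡ 0 (mod 5).
    Then x = 1 + 8·0 = 1, valid modulo lcm(8, 5) = 40: x ≡ 1 (mod 40).
  Combine with x ≡ 6 (mod 11): since gcd(40, 11) = 1, we get a unique residue mod 440.
    Write x = 1 + 40·t and substitute into x ≡ 6 (mod 11): 40·t ≡ 6 − 1 = 5 (mod 11).
    Reduce coefficients mod 11: 7·t ≡ 5 (mod 11).
    The inverse of 7 mod 11 is 8 (since 7·8 = 56 = 5·11 + 1), so t ≡ 8·5 = 40 ≡ 7 (mod 11).
    Then x = 1 + 40·7 = 281, valid modulo lcm(40, 11) = 440: x ≡ 281 (mod 440).
Verify: 281 mod 8 = 1 ✓, 281 mod 5 = 1 ✓, 281 mod 11 = 6 ✓.

x ≡ 281 (mod 440).


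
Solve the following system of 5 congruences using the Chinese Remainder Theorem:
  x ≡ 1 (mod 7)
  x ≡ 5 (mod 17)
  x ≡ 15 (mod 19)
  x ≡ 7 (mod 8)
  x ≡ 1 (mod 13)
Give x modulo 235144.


Product of moduli M = 7 · 17 · 19 · 8 · 13 = 235144.
Merge one congruence at a time:
  Start: x ≡ 1 (mod 7).
  Combine with x ≡ 5 (mod 17); new modulus lcm = 119.
    Write x = 1 + 7·t and substitute into x ≡ 5 (mod 17): 7·t ≡ 5 − 1 = 4 (mod 17).
    The inverse of 7 mod 17 is 5 (since 7·5 = 35 = 2·17 + 1), so t ≡ 5·4 = 20 ≡ 3 (mod 17).
    Then x = 1 + 7·3 = 22, valid modulo lcm(7, 17) = 119: x ≡ 22 (mod 119).
  Combine with x ≡ 15 (mod 19); new modulus lcm = 2261.
    Write x = 22 + 119·t and substitute into x ≡ 15 (mod 19): 119·t ≡ 15 − 22 = -7 (mod 19).
    Reduce coefficients mod 19: 5·t ≡ 12 (mod 19).
    The inverse of 5 mod 19 is 4 (since 5·4 = 20 = 1·19 + 1), so t ≡ 4·12 = 48 ≡ 10 (mod 19).
    Then x = 22 + 119·10 = 1212, valid modulo lcm(119, 19) = 2261: x ≡ 1212 (mod 2261).
  Combine with x ≡ 7 (mod 8); new modulus lcm = 18088.
    Write x = 1212 + 2261·t and substitute into x ≡ 7 (mod 8): 2261·t ≡ 7 − 1212 = -1205 (mod 8).
    Reduce coefficients mod 8: 5·t ≡ 3 (mod 8).
    The inverse of 5 mod 8 is 5 (since 5·5 = 25 = 3·8 + 1), so t ≡ 5·3 = 15 ≡ 7 (mod 8).
    Then x = 1212 + 2261·7 = 17039, valid modulo lcm(2261, 8) = 18088: x ≡ 17039 (mod 18088).
  Combine with x ≡ 1 (mod 13); new modulus lcm = 235144.
    Write x = 17039 + 18088·t and substitute into x ≡ 1 (mod 13): 18088·t ≡ 1 − 17039 = -17038 (mod 13).
    Reduce coefficients mod 13: 5·t ≡ 5 (mod 13).
    The inverse of 5 mod 13 is 8 (since 5·8 = 40 = 3·13 + 1), so t ≡ 8·5 = 40 ≡ 1 (mod 13).
    Then x = 17039 + 18088·1 = 35127, valid modulo lcm(18088, 13) = 235144: x ≡ 35127 (mod 235144).
Verify against each original: 35127 mod 7 = 1, 35127 mod 17 = 5, 35127 mod 19 = 15, 35127 mod 8 = 7, 35127 mod 13 = 1.

x ≡ 35127 (mod 235144).


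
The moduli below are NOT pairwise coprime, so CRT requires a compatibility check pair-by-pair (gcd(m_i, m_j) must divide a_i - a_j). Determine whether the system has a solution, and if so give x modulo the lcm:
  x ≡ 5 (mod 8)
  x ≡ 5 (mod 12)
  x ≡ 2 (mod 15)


Moduli 8, 12, 15 are not pairwise coprime, so CRT works modulo lcm(m_i) when all pairwise compatibility conditions hold.
Pairwise compatibility: gcd(m_i, m_j) must divide a_i - a_j for every pair.
Merge one congruence at a time:
  Start: x ≡ 5 (mod 8).
  Combine with x ≡ 5 (mod 12): gcd(8, 12) = 4; 5 - 5 = 0, which IS divisible by 4, so compatible.
    Write x = 5 + 8·t and substitute into x ≡ 5 (mod 12): 8·t ≡ 5 − 5 = 0 (mod 12).
    Divide the congruence (and modulus) by g = 4: 2·t ≡ 0 (mod 3).
    The inverse of 2 mod 3 is 2 (since 2·2 = 4 = 1·3 + 1), so t ≡ 2·0 = 0 ≡ 0 (mod 3).
    Then x = 5 + 8·0 = 5, valid modulo lcm(8, 12) = 24: x ≡ 5 (mod 24).
  Combine with x ≡ 2 (mod 15): gcd(24, 15) = 3; 2 - 5 = -3, which IS divisible by 3, so compatible.
    Write x = 5 + 24·t and substitute into x ≡ 2 (mod 15): 24·t ≡ 2 − 5 = -3 (mod 15).
    Divide the congruence (and modulus) by g = 3: 8·t ≡ -1 (mod 5).
    Reduce coefficients mod 5: 3·t ≡ 4 (mod 5).
    The inverse of 3 mod 5 is 2 (since 3·2 = 6 = 1·5 + 1), so t ≡ 2·4 = 8 ≡ 3 (mod 5).
    Then x = 5 + 24·3 = 77, valid modulo lcm(24, 15) = 120: x ≡ 77 (mod 120).
Verify: 77 mod 8 = 5, 77 mod 12 = 5, 77 mod 15 = 2.

x ≡ 77 (mod 120).
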